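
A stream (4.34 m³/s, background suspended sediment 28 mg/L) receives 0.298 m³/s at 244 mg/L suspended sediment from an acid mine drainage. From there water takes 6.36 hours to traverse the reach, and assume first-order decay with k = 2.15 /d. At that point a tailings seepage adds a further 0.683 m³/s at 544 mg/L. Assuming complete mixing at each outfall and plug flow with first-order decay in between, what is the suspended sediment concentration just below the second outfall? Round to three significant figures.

90.5 mg/L

Conservation of mass: C = (4.340·28.00 + 0.2980·244.0) / 4.638 = 194.2/4.638 = 41.88 mg/L; combined flow 4.638 m³/s.
After decay, C = 41.88 × e^(−kt) = 41.88 × 0.5657 = 23.69 mg/L.
Second outfall: C = (4.638·23.69 + 0.6830·544.0)/5.321 = 90.48 mg/L.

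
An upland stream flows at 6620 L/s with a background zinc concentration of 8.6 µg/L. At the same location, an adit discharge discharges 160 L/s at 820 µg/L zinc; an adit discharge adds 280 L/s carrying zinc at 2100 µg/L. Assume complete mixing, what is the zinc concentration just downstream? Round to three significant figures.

110 µg/L

Mass balance: C = (6620·8.600 + 160.0·820.0 + 280.0·2100) / 7060 = 776100/7060 = 109.9 µg/L.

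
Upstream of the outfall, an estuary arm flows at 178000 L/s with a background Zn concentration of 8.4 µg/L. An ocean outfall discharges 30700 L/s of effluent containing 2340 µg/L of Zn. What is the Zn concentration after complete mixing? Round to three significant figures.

351 µg/L

Mixed concentration C = ΣQC/ΣQ = (178000·8.400 + 30700·2340) / 208700 = 73330000/208700 = 351.4 µg/L.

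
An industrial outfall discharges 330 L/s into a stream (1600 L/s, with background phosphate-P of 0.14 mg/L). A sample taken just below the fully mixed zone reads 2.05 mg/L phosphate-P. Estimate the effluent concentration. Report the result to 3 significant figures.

11.3 mg/L

Mass balance: 1600·0.1400 + 330.0·Cₑ = 1930·2.050
→ Cₑ = (1930·2.050 − 1600·0.1400) / 330.0 = 11.31 mg/L.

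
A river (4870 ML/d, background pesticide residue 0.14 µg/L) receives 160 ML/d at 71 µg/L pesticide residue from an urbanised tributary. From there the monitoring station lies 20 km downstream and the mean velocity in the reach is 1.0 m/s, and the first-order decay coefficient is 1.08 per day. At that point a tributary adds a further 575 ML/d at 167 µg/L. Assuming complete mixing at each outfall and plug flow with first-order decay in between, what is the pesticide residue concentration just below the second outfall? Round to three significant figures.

18.8 µg/L

Conservation of mass: C = (4870·0.1400 + 160.0·71.00) / 5030 = 12040/5030 = 2.394 µg/L; combined flow 5030 ML/d.
Travel time t = 20·1000 / 1.0 = 20000 s = 5.556 h.
First-order decay: C = 2.394·exp(−k·t) = 2.394·0.7788 = 1.864 µg/L.
At the second outfall, C = (5030·1.864 + 575.0·167.0) / (5030 + 575.0) = 18.81 µg/L.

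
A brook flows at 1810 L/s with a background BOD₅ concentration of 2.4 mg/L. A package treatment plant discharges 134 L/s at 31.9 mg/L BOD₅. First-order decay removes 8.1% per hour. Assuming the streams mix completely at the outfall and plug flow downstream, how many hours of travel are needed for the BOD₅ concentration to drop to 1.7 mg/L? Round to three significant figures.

Flow-weighted average: C = (1810·2.400 + 134.0·31.90) / 1944 = 8619/1944 = 4.433 mg/L.
8.1%/h lost → k = −ln(1 − 0.081) = 0.08447 h⁻¹.
4.433·exp(−k·t) = 1.7 → t = ln(4.433/1.7)/k = 40850 s = 11.35 h.

11.3 h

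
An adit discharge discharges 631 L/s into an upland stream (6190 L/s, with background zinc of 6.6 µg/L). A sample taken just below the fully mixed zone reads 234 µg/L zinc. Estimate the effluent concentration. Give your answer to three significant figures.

2460 µg/L

Mass balance: 6190·6.600 + 631.0·Cₑ = 6821·234.0
→ Cₑ = (6821·234.0 − 6190·6.600) / 631.0 = 2465 µg/L.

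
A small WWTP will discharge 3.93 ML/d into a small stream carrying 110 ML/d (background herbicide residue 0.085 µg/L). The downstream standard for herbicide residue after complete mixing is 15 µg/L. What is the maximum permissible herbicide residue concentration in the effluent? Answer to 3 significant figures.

432 µg/L

At the limit, (Qr·Cr + Qe·Cₑ)/(Qr + Qe) = 15:
Cₑ = (113.9·15 − 110.0·0.08500) / 3.930 = 432.5 µg/L.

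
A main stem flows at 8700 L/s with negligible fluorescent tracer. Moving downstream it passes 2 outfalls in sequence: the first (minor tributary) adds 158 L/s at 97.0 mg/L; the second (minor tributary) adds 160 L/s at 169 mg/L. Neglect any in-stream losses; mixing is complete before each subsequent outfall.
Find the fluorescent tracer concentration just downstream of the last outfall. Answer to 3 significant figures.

4.70 mg/L

Outfall 1: combined Q = 8858 L/s; C = (8700·0 + 158.0·97.00)/8858 = 1.730 mg/L.
Outfall 2: combined Q = 9018 L/s; C = (8858·1.730 + 160.0·169.0)/9018 = 4.698 mg/L.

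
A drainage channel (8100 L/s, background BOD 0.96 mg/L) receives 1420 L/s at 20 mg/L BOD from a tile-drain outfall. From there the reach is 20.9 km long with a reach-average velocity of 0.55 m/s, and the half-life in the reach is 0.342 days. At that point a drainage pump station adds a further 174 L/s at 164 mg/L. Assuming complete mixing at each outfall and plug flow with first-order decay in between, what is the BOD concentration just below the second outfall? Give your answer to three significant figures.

Conservation of mass: C = (8100·0.9600 + 1420·20.00) / 9520 = 36180/9520 = 3.800 mg/L; combined flow 9520 L/s.
Travel time t = 20.9·1000 / 0.55 = 38000 s = 10.56 h.
Half-life 0.342 d → k = ln 2 / 0.342 = 2.027 d⁻¹.
First-order decay: C = 3.800·exp(−k·t) = 3.800·0.4101 = 1.558 mg/L.
At the second outfall, C = (9520·1.558 + 174.0·164.0) / (9520 + 174.0) = 4.474 mg/L.

4.47 mg/L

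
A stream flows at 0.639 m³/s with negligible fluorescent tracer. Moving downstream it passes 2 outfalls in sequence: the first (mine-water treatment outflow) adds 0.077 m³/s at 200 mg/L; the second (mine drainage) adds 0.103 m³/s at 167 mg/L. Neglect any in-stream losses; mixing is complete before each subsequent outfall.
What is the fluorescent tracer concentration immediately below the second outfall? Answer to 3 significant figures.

39.8 mg/L

Below outfall 1: Q → 0.7160 m³/s, C = (0.6390·0 + 0.07700·200.0)/0.7160 = 21.51 mg/L.
Below outfall 2: Q → 0.8190 m³/s, C = (0.7160·21.51 + 0.1030·167.0)/0.8190 = 39.81 mg/L.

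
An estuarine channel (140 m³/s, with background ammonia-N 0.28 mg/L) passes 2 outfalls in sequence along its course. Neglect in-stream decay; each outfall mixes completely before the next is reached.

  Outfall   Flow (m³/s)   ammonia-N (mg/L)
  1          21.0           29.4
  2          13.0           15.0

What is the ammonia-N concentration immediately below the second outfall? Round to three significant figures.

Outfall 1: combined Q = 161.0 m³/s; C = (140.0·0.2800 + 21.00·29.40)/161.0 = 4.078 mg/L.
Outfall 2: combined Q = 174.0 m³/s; C = (161.0·4.078 + 13.00·15.00)/174.0 = 4.894 mg/L.

4.89 mg/L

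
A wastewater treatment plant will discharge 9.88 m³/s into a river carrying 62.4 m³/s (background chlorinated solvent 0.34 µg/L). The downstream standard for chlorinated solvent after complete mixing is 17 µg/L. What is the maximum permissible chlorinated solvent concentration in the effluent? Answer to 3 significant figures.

At the limit, (Qr·Cr + Qe·Cₑ)/(Qr + Qe) = 17:
Cₑ = (72.28·17 − 62.40·0.3400) / 9.880 = 122.2 µg/L.

122 µg/L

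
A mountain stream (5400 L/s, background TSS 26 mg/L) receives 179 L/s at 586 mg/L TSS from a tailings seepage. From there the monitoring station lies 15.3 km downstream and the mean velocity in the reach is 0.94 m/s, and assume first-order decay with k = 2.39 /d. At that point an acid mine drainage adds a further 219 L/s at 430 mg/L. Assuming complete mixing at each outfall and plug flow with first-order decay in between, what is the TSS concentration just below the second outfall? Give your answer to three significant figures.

43.2 mg/L

Conservation of mass: C = (5400·26.00 + 179.0·586.0) / 5579 = 245300/5579 = 43.97 mg/L; combined flow 5579 L/s.
Travel time t = 15.3·1000 / 0.94 = 16280 s = 4.521 h.
Decay over the reach: 43.97·exp(−kt) = 43.97·0.6375 = 28.03 mg/L.
At the second outfall, C = (5579·28.03 + 219.0·430.0) / (5579 + 219.0) = 43.21 mg/L.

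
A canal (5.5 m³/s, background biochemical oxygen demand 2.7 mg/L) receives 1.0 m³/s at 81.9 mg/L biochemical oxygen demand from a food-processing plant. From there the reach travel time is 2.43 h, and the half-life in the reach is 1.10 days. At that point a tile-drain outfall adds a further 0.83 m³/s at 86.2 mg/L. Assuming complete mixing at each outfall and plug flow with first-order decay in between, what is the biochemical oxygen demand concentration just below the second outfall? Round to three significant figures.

22.1 mg/L

Mixed concentration C = ΣQC/ΣQ = (5.500·2.700 + 1.000·81.90) / 6.500 = 96.75/6.500 = 14.88 mg/L; combined flow 6.500 m³/s.
Half-life 1.10 d → k = ln 2 / 1.10 = 0.6301 d⁻¹.
After decay, C = 14.88 × e^(−kt) = 14.88 × 0.9382 = 13.96 mg/L.
Second outfall: C = (6.500·13.96 + 0.8300·86.20)/7.330 = 22.14 mg/L.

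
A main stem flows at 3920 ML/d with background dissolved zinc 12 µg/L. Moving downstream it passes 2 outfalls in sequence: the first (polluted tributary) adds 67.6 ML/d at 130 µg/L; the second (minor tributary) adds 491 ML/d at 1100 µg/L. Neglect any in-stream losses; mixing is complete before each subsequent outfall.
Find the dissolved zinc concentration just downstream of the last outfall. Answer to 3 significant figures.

133 µg/L

Outfall 1: combined Q = 3988 ML/d; C = (3920·12.00 + 67.60·130.0)/3988 = 14.00 µg/L.
Outfall 2: combined Q = 4479 ML/d; C = (3988·14.00 + 491.0·1100)/4479 = 133.1 µg/L.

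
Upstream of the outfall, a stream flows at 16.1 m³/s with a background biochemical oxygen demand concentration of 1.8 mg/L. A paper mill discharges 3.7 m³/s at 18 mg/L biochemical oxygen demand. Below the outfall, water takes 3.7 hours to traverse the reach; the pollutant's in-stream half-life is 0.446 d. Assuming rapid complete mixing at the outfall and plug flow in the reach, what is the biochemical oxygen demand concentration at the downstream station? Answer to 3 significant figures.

After mixing, C = (16.10·1.800 + 3.700·18.00) / 19.80 = 95.58/19.80 = 4.827 mg/L.
Half-life 0.446 d → k = ln 2 / 0.446 = 1.554 d⁻¹.
Applying C = C₀e^(−kt): 4.827 × 0.7869 = 3.799 mg/L.

3.80 mg/L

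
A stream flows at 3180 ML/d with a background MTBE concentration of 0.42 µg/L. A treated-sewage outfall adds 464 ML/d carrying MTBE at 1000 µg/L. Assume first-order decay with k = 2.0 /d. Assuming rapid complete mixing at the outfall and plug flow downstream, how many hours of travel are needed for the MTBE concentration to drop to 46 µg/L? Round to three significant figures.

After mixing, C = (3180·0.4200 + 464.0·1000) / 3644 = 465300/3644 = 127.7 µg/L.
127.7·exp(−k·t) = 46 → t = ln(127.7/46)/k = 44110 s = 12.25 h.

12.3 h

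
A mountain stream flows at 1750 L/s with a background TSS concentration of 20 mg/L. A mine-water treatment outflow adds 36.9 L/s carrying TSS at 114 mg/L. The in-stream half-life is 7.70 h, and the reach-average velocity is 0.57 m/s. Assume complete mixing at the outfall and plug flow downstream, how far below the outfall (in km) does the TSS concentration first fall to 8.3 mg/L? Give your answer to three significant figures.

22.2 km

Mixed concentration C = ΣQC/ΣQ = (1750·20.00 + 36.90·114.0) / 1787 = 39210/1787 = 21.94 mg/L.
Half-life 7.70 h → k = ln 2 / 7.70 = 0.09002 h⁻¹ = 2.160 d⁻¹.
Set 21.94·exp(−k·t) = 8.3 → t = ln(21.94/8.3)/k = 38880 s = 10.80 h.
Distance = v·t = 0.57·38880 = 22160 m = 22.16 km.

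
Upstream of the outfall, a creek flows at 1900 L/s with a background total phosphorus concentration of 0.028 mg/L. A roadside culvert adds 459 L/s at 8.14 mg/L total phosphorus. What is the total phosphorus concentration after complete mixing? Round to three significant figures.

After mixing, C = (1900·0.02800 + 459.0·8.140) / 2359 = 3789/2359 = 1.606 mg/L.

1.61 mg/L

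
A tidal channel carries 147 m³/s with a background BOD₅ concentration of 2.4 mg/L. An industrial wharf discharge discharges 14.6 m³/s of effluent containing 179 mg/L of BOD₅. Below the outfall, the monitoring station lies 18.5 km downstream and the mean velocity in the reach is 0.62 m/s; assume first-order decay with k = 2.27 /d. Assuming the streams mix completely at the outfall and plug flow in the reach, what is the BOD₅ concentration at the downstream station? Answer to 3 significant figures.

After mixing, C = (147.0·2.400 + 14.60·179.0) / 161.6 = 2966/161.6 = 18.36 mg/L.
Travel time t = 18.5·1000 / 0.62 = 29840 s = 8.289 h.
First-order decay: C = 18.36·exp(−k·t) = 18.36·0.4566 = 8.381 mg/L.

8.38 mg/L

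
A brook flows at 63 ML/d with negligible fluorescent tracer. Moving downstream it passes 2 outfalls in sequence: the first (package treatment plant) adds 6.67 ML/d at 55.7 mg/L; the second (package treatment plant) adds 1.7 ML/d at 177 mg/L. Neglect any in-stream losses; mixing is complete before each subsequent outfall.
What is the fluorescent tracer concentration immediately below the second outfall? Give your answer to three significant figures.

Below outfall 1: Q → 69.67 ML/d, C = (63.00·0 + 6.670·55.70)/69.67 = 5.333 mg/L.
Below outfall 2: Q → 71.37 ML/d, C = (69.67·5.333 + 1.700·177.0)/71.37 = 9.422 mg/L.

9.42 mg/L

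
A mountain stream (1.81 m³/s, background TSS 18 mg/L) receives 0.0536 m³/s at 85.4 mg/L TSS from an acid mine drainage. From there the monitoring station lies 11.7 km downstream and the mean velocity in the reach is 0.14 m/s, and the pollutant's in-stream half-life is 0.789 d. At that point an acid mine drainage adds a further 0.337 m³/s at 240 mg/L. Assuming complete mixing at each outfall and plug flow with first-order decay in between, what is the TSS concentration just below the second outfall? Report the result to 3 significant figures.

After mixing, C = (1.810·18.00 + 0.05360·85.40) / 1.864 = 37.16/1.864 = 19.94 mg/L; combined flow 1.864 m³/s.
Travel time t = 11.7·1000 / 0.14 = 83570 s = 23.21 h.
Half-life 0.789 d → k = ln 2 / 0.789 = 0.8785 d⁻¹.
Decay over the reach: 19.94·exp(−kt) = 19.94·0.4275 = 8.524 mg/L.
At the second outfall, C = (1.864·8.524 + 0.3370·240.0) / (1.864 + 0.3370) = 43.97 mg/L.

44.0 mg/L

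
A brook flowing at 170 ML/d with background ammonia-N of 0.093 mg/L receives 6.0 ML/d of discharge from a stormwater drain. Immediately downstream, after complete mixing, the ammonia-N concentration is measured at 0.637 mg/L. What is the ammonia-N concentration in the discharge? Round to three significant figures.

16.1 mg/L

Mass balance: 170.0·0.09300 + 6.000·Cₑ = 176.0·0.6370
→ Cₑ = (176.0·0.6370 − 170.0·0.09300) / 6.000 = 16.05 mg/L.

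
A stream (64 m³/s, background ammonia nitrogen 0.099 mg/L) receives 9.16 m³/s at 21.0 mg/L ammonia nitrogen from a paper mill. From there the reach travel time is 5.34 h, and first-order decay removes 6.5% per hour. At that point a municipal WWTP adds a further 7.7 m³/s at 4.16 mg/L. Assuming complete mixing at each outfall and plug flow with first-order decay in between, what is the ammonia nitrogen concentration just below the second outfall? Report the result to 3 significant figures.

After mixing, C = (64.00·0.09900 + 9.160·21.00) / 73.16 = 198.7/73.16 = 2.716 mg/L; combined flow 73.16 m³/s.
6.5%/h lost → k = −ln(1 − 0.065) = 0.06721 h⁻¹.
After decay, C = 2.716 × e^(−kt) = 2.716 × 0.6984 = 1.897 mg/L.
Second outfall: C = (73.16·1.897 + 7.700·4.160)/80.86 = 2.112 mg/L.

2.11 mg/L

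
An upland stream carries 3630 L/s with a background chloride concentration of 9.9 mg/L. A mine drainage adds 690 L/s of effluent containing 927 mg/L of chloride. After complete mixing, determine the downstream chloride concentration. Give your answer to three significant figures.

156 mg/L

Flow-weighted average: C = (3630·9.900 + 690.0·927.0) / 4320 = 675600/4320 = 156.4 mg/L.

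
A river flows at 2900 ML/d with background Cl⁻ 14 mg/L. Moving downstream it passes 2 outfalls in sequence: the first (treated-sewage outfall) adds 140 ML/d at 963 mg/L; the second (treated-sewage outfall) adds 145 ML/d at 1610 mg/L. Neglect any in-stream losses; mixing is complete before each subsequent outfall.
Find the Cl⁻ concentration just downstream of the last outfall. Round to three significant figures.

After outfall 1: Q = 2900 + 140.0 = 3040 ML/d; C = (2900·14.00 + 140.0·963.0)/3040 = 57.70 mg/L.
After outfall 2: Q = 3040 + 145.0 = 3185 ML/d; C = (3040·57.70 + 145.0·1610)/3185 = 128.4 mg/L.

128 mg/L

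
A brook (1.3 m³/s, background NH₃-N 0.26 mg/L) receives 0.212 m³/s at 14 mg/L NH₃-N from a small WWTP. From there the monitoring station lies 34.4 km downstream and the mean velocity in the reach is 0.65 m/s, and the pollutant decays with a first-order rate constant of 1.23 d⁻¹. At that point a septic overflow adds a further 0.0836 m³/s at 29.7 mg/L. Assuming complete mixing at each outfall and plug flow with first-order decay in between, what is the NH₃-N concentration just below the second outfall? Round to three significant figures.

2.53 mg/L

Mixed concentration C = ΣQC/ΣQ = (1.300·0.2600 + 0.2120·14.00) / 1.512 = 3.306/1.512 = 2.187 mg/L; combined flow 1.512 m³/s.
Travel time t = 34.4·1000 / 0.65 = 52920 s = 14.70 h.
After decay, C = 2.187 × e^(−kt) = 2.187 × 0.4708 = 1.029 mg/L.
At the second outfall, C = (1.512·1.029 + 0.08360·29.70) / (1.512 + 0.08360) = 2.531 mg/L.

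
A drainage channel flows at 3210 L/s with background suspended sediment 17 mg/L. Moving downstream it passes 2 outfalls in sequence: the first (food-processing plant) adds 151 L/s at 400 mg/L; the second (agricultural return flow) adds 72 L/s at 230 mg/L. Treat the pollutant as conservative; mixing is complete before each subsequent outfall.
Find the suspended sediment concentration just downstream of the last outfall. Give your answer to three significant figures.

Below outfall 1: Q → 3361 L/s, C = (3210·17.00 + 151.0·400.0)/3361 = 34.21 mg/L.
Below outfall 2: Q → 3433 L/s, C = (3361·34.21 + 72.00·230.0)/3433 = 38.31 mg/L.

38.3 mg/L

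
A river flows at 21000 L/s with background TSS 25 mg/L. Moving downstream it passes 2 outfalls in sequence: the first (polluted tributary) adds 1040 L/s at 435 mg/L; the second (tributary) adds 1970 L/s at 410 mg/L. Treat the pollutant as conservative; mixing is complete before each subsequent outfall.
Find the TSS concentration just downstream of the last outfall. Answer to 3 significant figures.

Outfall 1: combined Q = 22040 L/s; C = (21000·25.00 + 1040·435.0)/22040 = 44.35 mg/L.
Outfall 2: combined Q = 24010 L/s; C = (22040·44.35 + 1970·410.0)/24010 = 74.35 mg/L.

74.3 mg/L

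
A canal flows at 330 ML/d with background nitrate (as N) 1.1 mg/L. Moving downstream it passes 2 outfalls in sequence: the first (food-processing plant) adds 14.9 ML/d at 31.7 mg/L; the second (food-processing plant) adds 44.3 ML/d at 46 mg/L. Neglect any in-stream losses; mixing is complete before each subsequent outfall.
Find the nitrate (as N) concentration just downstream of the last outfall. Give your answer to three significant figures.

Below outfall 1: Q → 344.9 ML/d, C = (330.0·1.100 + 14.90·31.70)/344.9 = 2.422 mg/L.
Below outfall 2: Q → 389.2 ML/d, C = (344.9·2.422 + 44.30·46.00)/389.2 = 7.382 mg/L.

7.38 mg/L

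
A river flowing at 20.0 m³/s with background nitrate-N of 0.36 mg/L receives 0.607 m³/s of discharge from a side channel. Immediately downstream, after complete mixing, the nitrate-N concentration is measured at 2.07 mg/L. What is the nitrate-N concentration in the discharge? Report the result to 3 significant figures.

Mass balance: 20.00·0.3600 + 0.6070·Cₑ = 20.61·2.070
→ Cₑ = (20.61·2.070 − 20.00·0.3600) / 0.6070 = 58.41 mg/L.

58.4 mg/L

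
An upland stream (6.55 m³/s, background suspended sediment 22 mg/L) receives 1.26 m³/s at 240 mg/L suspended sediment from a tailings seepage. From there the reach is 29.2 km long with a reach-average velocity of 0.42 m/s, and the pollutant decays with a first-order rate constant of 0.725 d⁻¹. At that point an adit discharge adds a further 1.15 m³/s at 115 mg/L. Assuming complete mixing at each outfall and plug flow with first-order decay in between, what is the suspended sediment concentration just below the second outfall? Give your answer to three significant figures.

Conservation of mass: C = (6.550·22.00 + 1.260·240.0) / 7.810 = 446.5/7.810 = 57.17 mg/L; combined flow 7.810 m³/s.
Travel time t = 29.2·1000 / 0.42 = 69520 s = 19.31 h.
First-order decay: C = 57.17·exp(−k·t) = 57.17·0.5580 = 31.90 mg/L.
At the second outfall, C = (7.810·31.90 + 1.150·115.0) / (7.810 + 1.150) = 42.57 mg/L.

42.6 mg/L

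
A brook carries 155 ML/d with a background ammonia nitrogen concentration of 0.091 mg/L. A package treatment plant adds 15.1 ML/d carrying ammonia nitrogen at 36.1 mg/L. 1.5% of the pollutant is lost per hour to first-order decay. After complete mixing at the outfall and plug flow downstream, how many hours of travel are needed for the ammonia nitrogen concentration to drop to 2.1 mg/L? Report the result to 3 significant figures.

Mass balance: C = (155.0·0.09100 + 15.10·36.10) / 170.1 = 559.2/170.1 = 3.288 mg/L.
1.5%/h lost → k = −ln(1 − 0.015) = 0.01511 h⁻¹.
3.288·exp(−k·t) = 2.1 → t = ln(3.288/2.1)/k = 106800 s = 29.66 h.

29.7 h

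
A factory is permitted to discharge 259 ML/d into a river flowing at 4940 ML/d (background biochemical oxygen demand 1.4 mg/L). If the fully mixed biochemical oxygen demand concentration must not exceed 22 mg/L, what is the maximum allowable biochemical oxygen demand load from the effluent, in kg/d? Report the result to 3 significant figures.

107000 kg/d

Mass balance at the limit: 4940·1.400 + 259.0·Cₑ = 5199·22 → Cₑ = 414.9 mg/L.
259.0 ML/d = 2.998 m³/s. Load = 2.998 m³/s × 414.9 g/m³ × 86 400 s/d = 107500 kg/d.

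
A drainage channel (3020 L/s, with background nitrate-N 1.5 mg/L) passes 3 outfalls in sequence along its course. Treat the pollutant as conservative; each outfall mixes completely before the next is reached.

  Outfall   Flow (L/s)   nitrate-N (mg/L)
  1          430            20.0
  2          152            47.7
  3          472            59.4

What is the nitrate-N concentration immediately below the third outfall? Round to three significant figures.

11.9 mg/L

After outfall 1: Q = 3020 + 430.0 = 3450 L/s; C = (3020·1.500 + 430.0·20.00)/3450 = 3.806 mg/L.
After outfall 2: Q = 3450 + 152.0 = 3602 L/s; C = (3450·3.806 + 152.0·47.70)/3602 = 5.658 mg/L.
After outfall 3: Q = 3602 + 472.0 = 4074 L/s; C = (3602·5.658 + 472.0·59.40)/4074 = 11.88 mg/L.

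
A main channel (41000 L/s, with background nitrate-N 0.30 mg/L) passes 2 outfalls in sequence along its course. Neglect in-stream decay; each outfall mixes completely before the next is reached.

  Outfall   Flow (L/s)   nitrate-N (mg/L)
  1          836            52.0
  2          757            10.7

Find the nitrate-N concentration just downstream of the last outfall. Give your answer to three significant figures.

1.50 mg/L

Outfall 1: combined Q = 41840 L/s; C = (41000·0.3000 + 836.0·52.00)/41840 = 1.333 mg/L.
Outfall 2: combined Q = 42590 L/s; C = (41840·1.333 + 757.0·10.70)/42590 = 1.500 mg/L.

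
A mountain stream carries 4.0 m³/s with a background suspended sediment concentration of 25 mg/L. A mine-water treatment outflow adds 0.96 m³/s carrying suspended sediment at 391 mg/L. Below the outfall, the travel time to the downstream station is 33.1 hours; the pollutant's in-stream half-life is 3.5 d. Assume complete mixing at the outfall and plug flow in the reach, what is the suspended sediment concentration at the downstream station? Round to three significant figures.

Flow-weighted average: C = (4.000·25.00 + 0.9600·391.0) / 4.960 = 475.4/4.960 = 95.84 mg/L.
Half-life 3.5 d → k = ln 2 / 3.5 = 0.1980 d⁻¹.
After decay, C = 95.84 × e^(−kt) = 95.84 × 0.7610 = 72.93 mg/L.

72.9 mg/L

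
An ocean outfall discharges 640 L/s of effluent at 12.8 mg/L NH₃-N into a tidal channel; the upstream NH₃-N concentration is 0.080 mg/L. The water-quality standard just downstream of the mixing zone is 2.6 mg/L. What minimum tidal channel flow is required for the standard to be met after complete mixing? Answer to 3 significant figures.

Set C_mix = 2.6: (Q·0.08000 + 640.0·12.80) / (Q + 640.0) = 2.6
→ Q = 640.0·(12.80 − 2.6)/(2.6 − 0.08000) = 2590 L/s.

2590 L/s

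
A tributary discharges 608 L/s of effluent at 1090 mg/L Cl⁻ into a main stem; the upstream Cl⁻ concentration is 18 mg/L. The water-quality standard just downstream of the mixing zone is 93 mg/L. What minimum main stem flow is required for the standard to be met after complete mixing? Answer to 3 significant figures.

8080 L/s

Set C_mix = 93: (Q·18.00 + 608.0·1090) / (Q + 608.0) = 93
→ Q = 608.0·(1090 − 93)/(93 − 18.00) = 8082 L/s.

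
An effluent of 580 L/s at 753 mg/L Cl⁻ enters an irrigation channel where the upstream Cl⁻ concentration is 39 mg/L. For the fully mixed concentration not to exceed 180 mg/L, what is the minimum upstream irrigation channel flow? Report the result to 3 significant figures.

Set C_mix = 180: (Q·39.00 + 580.0·753.0) / (Q + 580.0) = 180
→ Q = 580.0·(753.0 − 180)/(180 − 39.00) = 2357 L/s.

2360 L/s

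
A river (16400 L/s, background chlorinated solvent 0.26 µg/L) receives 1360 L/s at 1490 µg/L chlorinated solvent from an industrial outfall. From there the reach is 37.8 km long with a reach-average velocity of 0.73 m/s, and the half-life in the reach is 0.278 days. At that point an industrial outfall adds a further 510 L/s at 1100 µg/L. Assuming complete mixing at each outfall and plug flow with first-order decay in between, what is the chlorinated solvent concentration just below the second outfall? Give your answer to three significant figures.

Flow-weighted average: C = (16400·0.2600 + 1360·1490) / 17760 = 2031000/17760 = 114.3 µg/L; combined flow 17760 L/s.
Travel time t = 37.8·1000 / 0.73 = 51780 s = 14.38 h.
Half-life 0.278 d → k = ln 2 / 0.278 = 2.493 d⁻¹.
First-order decay: C = 114.3·exp(−k·t) = 114.3·0.2244 = 25.66 µg/L.
At the second outfall, C = (17760·25.66 + 510.0·1100) / (17760 + 510.0) = 55.65 µg/L.

55.6 µg/L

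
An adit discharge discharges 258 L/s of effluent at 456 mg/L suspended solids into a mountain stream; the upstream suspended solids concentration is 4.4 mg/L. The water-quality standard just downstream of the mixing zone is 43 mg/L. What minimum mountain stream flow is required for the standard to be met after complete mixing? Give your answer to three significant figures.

2760 L/s

Set C_mix = 43: (Q·4.400 + 258.0·456.0) / (Q + 258.0) = 43
→ Q = 258.0·(456.0 − 43)/(43 − 4.400) = 2760 L/s.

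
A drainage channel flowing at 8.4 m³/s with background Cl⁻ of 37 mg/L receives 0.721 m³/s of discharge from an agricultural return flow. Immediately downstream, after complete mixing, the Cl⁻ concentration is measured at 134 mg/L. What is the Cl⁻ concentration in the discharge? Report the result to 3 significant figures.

Mass balance: 8.400·37.00 + 0.7210·Cₑ = 9.121·134.0
→ Cₑ = (9.121·134.0 − 8.400·37.00) / 0.7210 = 1264 mg/L.

1260 mg/L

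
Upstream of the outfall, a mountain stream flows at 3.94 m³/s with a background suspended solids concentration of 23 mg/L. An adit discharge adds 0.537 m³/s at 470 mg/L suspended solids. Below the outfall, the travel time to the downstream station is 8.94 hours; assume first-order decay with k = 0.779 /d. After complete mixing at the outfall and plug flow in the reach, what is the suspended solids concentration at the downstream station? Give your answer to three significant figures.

Flow-weighted average: C = (3.940·23.00 + 0.5370·470.0) / 4.477 = 343.0/4.477 = 76.62 mg/L.
Applying C = C₀e^(−kt): 76.62 × 0.7481 = 57.32 mg/L.

57.3 mg/L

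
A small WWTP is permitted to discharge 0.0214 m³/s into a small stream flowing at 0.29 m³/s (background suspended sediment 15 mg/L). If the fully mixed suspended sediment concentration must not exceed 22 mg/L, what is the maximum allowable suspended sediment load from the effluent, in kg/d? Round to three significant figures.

Mass balance at the limit: 0.2900·15.00 + 0.02140·Cₑ = 0.3114·22 → Cₑ = 116.9 mg/L.
Load = 0.02140 m³/s × 116.9 g/m³ × 86 400 s/d = 216.1 kg/d.

216 kg/d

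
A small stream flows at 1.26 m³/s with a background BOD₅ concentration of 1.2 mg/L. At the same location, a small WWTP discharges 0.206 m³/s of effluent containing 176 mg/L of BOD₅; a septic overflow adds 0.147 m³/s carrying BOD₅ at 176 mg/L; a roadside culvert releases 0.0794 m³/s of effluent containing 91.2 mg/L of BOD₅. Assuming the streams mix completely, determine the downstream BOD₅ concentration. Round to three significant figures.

41.9 mg/L

Conservation of mass: C = (1.260·1.200 + 0.2060·176.0 + 0.1470·176.0 + 0.07940·91.20) / 1.692 = 70.88/1.692 = 41.88 mg/L.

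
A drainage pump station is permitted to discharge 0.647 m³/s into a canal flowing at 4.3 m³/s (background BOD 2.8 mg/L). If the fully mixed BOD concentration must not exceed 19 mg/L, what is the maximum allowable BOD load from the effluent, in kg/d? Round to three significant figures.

Mass balance at the limit: 4.300·2.800 + 0.6470·Cₑ = 4.947·19 → Cₑ = 126.7 mg/L.
Load = 0.6470 m³/s × 126.7 g/m³ × 86 400 s/d = 7081 kg/d.

7080 kg/d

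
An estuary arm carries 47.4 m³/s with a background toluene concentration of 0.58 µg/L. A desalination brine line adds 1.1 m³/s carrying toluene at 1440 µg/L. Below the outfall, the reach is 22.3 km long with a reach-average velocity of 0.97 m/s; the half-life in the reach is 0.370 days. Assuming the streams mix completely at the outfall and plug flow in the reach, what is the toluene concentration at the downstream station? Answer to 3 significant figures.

Conservation of mass: C = (47.40·0.5800 + 1.100·1440) / 48.50 = 1611/48.50 = 33.23 µg/L.
Travel time t = 22.3·1000 / 0.97 = 22990 s = 6.386 h.
Half-life 0.370 d → k = ln 2 / 0.370 = 1.873 d⁻¹.
First-order decay: C = 33.23·exp(−k·t) = 33.23·0.6075 = 20.18 µg/L.

20.2 µg/L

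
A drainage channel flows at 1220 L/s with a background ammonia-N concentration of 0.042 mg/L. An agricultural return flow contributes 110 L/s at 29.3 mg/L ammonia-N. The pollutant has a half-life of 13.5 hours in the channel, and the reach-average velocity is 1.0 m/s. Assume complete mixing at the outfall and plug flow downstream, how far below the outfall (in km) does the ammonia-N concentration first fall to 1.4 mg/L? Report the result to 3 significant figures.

Conservation of mass: C = (1220·0.04200 + 110.0·29.30) / 1330 = 3274/1330 = 2.462 mg/L.
Half-life 13.5 h → k = ln 2 / 13.5 = 0.05134 h⁻¹ = 1.232 d⁻¹.
Set 2.462·exp(−k·t) = 1.4 → t = ln(2.462/1.4)/k = 39580 s = 10.99 h.
Distance = v·t = 1.0·39580 = 39580 m = 39.58 km.

39.6 km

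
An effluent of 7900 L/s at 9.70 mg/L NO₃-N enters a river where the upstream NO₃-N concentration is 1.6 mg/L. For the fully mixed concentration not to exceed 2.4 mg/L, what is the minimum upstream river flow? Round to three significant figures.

Set C_mix = 2.4: (Q·1.600 + 7900·9.700) / (Q + 7900) = 2.4
→ Q = 7900·(9.700 − 2.4)/(2.4 − 1.600) = 72090 L/s.

72100 L/s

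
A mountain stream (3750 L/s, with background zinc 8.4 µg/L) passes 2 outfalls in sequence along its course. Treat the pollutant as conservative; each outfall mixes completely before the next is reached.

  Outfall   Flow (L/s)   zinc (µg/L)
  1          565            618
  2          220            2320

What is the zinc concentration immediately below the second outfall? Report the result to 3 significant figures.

196 µg/L

After outfall 1: Q = 3750 + 565.0 = 4315 L/s; C = (3750·8.400 + 565.0·618.0)/4315 = 88.22 µg/L.
After outfall 2: Q = 4315 + 220.0 = 4535 L/s; C = (4315·88.22 + 220.0·2320)/4535 = 196.5 µg/L.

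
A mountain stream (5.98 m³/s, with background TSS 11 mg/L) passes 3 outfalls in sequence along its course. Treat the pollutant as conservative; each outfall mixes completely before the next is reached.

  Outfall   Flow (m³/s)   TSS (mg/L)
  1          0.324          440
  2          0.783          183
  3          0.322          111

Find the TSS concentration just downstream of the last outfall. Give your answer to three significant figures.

Below outfall 1: Q → 6.304 m³/s, C = (5.980·11.00 + 0.3240·440.0)/6.304 = 33.05 mg/L.
Below outfall 2: Q → 7.087 m³/s, C = (6.304·33.05 + 0.7830·183.0)/7.087 = 49.62 mg/L.
Below outfall 3: Q → 7.409 m³/s, C = (7.087·49.62 + 0.3220·111.0)/7.409 = 52.28 mg/L.

52.3 mg/L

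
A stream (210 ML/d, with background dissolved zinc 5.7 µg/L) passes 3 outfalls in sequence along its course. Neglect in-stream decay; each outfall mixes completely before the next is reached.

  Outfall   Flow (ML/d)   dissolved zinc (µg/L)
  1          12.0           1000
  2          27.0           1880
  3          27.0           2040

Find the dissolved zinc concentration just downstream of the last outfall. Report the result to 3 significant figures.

431 µg/L

After outfall 1: Q = 210.0 + 12.00 = 222.0 ML/d; C = (210.0·5.700 + 12.00·1000)/222.0 = 59.45 µg/L.
After outfall 2: Q = 222.0 + 27.00 = 249.0 ML/d; C = (222.0·59.45 + 27.00·1880)/249.0 = 256.9 µg/L.
After outfall 3: Q = 249.0 + 27.00 = 276.0 ML/d; C = (249.0·256.9 + 27.00·2040)/276.0 = 431.3 µg/L.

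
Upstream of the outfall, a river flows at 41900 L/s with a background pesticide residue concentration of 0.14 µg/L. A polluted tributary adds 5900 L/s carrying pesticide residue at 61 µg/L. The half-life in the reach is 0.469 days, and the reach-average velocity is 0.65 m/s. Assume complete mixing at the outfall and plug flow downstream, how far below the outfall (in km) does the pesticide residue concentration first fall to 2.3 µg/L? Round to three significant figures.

After mixing, C = (41900·0.1400 + 5900·61.00) / 47800 = 365800/47800 = 7.652 µg/L.
Half-life 0.469 d → k = ln 2 / 0.469 = 1.478 d⁻¹.
Set 7.652·exp(−k·t) = 2.3 → t = ln(7.652/2.3)/k = 70270 s = 19.52 h.
Distance = v·t = 0.65·70270 = 45680 m = 45.68 km.

45.7 km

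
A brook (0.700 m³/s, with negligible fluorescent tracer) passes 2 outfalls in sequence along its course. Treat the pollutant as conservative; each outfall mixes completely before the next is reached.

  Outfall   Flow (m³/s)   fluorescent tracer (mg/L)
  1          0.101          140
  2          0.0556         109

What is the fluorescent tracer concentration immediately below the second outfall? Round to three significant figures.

23.6 mg/L

Below outfall 1: Q → 0.8010 m³/s, C = (0.7000·0 + 0.1010·140.0)/0.8010 = 17.65 mg/L.
Below outfall 2: Q → 0.8566 m³/s, C = (0.8010·17.65 + 0.05560·109.0)/0.8566 = 23.58 mg/L.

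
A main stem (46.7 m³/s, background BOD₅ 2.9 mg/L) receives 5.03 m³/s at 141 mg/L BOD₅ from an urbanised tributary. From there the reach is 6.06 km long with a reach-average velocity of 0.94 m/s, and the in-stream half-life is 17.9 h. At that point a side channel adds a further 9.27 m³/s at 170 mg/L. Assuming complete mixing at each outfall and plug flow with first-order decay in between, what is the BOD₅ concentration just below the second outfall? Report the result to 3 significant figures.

Mass balance: C = (46.70·2.900 + 5.030·141.0) / 51.73 = 844.7/51.73 = 16.33 mg/L; combined flow 51.73 m³/s.
Travel time t = 6.06·1000 / 0.94 = 6447 s = 1.791 h.
Half-life 17.9 h → k = ln 2 / 17.9 = 0.03872 h⁻¹ = 0.9294 d⁻¹.
Applying C = C₀e^(−kt): 16.33 × 0.9330 = 15.23 mg/L.
At the second outfall, C = (51.73·15.23 + 9.270·170.0) / (51.73 + 9.270) = 38.75 mg/L.

38.8 mg/L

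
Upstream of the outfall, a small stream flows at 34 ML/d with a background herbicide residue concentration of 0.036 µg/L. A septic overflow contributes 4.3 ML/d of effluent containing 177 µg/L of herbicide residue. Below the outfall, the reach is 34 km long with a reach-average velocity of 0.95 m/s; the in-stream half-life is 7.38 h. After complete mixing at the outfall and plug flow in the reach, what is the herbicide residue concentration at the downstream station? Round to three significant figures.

Conservation of mass: C = (34.00·0.03600 + 4.300·177.0) / 38.30 = 762.3/38.30 = 19.90 µg/L.
Travel time t = 34·1000 / 0.95 = 35790 s = 9.942 h.
Half-life 7.38 h → k = ln 2 / 7.38 = 0.09392 h⁻¹ = 2.254 d⁻¹.
First-order decay: C = 19.90·exp(−k·t) = 19.90·0.3931 = 7.824 µg/L.

7.82 µg/L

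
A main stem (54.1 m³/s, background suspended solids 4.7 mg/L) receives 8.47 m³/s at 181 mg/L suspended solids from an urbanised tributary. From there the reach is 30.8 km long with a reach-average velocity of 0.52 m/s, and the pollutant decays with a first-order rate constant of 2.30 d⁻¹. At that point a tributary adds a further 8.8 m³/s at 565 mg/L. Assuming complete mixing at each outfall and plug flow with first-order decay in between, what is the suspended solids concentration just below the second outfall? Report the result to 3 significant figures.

Mass balance: C = (54.10·4.700 + 8.470·181.0) / 62.57 = 1787/62.57 = 28.57 mg/L; combined flow 62.57 m³/s.
Travel time t = 30.8·1000 / 0.52 = 59230 s = 16.45 h.
Applying C = C₀e^(−kt): 28.57 × 0.2066 = 5.903 mg/L.
At the second outfall, C = (62.57·5.903 + 8.800·565.0) / (62.57 + 8.800) = 74.84 mg/L.

74.8 mg/L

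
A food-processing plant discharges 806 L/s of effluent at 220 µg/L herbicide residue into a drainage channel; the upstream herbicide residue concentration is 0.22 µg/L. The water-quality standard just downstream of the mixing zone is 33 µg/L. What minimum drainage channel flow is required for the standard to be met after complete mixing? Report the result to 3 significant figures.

Set C_mix = 33: (Q·0.2200 + 806.0·220.0) / (Q + 806.0) = 33
→ Q = 806.0·(220.0 − 33)/(33 − 0.2200) = 4598 L/s.

4600 L/s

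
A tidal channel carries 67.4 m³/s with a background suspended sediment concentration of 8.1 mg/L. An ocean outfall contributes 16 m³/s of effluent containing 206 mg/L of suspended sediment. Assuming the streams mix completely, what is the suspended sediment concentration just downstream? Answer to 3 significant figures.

46.1 mg/L

Mass balance: C = (67.40·8.100 + 16.00·206.0) / 83.40 = 3842/83.40 = 46.07 mg/L.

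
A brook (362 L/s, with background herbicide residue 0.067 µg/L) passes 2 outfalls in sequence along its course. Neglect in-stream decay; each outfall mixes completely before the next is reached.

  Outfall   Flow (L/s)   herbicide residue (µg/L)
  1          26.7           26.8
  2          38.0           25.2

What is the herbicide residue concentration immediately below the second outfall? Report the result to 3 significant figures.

3.98 µg/L

Below outfall 1: Q → 388.7 L/s, C = (362.0·0.06700 + 26.70·26.80)/388.7 = 1.903 µg/L.
Below outfall 2: Q → 426.7 L/s, C = (388.7·1.903 + 38.00·25.20)/426.7 = 3.978 µg/L.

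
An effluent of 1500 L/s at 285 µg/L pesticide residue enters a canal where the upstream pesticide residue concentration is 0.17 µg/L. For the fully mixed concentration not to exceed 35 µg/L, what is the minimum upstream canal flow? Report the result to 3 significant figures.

10800 L/s

Set C_mix = 35: (Q·0.1700 + 1500·285.0) / (Q + 1500) = 35
→ Q = 1500·(285.0 − 35)/(35 − 0.1700) = 10770 L/s.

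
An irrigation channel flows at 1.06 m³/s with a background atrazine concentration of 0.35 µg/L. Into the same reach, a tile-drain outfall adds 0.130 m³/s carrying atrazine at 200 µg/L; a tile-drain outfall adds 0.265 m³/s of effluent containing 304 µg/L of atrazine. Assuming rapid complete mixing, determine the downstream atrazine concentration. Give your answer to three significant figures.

Mass balance: C = (1.060·0.3500 + 0.1300·200.0 + 0.2650·304.0) / 1.455 = 106.9/1.455 = 73.49 µg/L.

73.5 µg/L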